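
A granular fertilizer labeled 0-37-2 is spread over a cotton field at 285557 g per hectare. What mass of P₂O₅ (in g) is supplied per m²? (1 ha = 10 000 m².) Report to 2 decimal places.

10.57 g P₂O₅ per sq m

P₂O₅ per hectare = 285557 × 37% = 105656 g.
Convert to per m²: 105656 × 0.0001 = 10.5656 g.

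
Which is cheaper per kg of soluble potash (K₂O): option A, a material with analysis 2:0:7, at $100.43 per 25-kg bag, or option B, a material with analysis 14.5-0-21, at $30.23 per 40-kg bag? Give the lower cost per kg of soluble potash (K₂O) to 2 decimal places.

$3.60 per kg K₂O (option B)

option A: K₂O per bag = 25 × 7% = 1.75 kg; cost = 100.43 / 1.75 = $57.3886/kg K₂O.
option B: K₂O per bag = 40 × 21% = 8.4 kg; cost = 30.23 / 8.4 = $3.5988/kg K₂O.
option B is cheaper.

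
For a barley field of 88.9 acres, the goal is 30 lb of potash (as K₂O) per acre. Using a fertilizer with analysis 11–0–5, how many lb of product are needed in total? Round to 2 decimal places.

53340.00 lb

Product per acre = 30 / 5% = 600 lb.
Total product = 600 × 88.9 = 53340 lb.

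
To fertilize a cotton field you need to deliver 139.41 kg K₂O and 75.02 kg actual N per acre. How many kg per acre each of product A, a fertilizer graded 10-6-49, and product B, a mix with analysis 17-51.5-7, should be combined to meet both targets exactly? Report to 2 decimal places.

Per-acre balance (a = product A, b = product B):
K₂O: 0.49·a + 0.07·b = 139.41
N: 0.1·a + 0.17·b = 75.02
Solving simultaneously: a = 241.786, b = 299.067.

241.79 kg product A, 299.07 kg product B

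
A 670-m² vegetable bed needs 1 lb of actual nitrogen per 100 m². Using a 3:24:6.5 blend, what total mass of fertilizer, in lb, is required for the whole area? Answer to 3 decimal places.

Product per 100 m² = 1 / 3% = 33.3333 lb.
Total product = 33.3333 × 670 / 100 = 223.3333 lb.

223.333 lb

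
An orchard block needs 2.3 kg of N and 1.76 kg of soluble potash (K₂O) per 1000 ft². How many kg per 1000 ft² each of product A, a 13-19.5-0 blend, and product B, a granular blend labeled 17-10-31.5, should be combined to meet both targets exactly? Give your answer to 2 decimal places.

10.39 kg product A, 5.59 kg product B

Per-1000 ft² balance (a = product A, b = product B):
N: 0.13·a + 0.17·b = 2.3
K₂O: 0·a + 0.315·b = 1.76
Solving simultaneously: a = 10.3858, b = 5.5873.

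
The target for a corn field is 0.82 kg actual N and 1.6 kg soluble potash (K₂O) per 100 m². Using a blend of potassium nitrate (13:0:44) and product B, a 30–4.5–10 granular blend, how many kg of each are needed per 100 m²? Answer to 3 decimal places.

3.345 kg potassium nitrate, 1.284 kg product B

Per-100 m² balance (a = potassium nitrate, b = product B):
N: 0.13·a + 0.3·b = 0.82
K₂O: 0.44·a + 0.1·b = 1.6
Eliminate b: (row1) − 0.3/0.1·(row2) → -1.19·a = -3.98, so a = 3.34454.
Then b = (1.6 − 0.44·3.34454) / 0.1 = 1.28403.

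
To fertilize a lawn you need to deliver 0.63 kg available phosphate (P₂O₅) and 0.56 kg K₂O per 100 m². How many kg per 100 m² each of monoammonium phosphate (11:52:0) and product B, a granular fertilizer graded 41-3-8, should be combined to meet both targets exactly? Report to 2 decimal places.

0.81 kg monoammonium phosphate, 7.00 kg product B

Per-100 m² balance (a = monoammonium phosphate, b = product B):
P₂O₅: 0.52·a + 0.03·b = 0.63
K₂O: 0·a + 0.08·b = 0.56
Solving simultaneously: a = 0.807692, b = 7.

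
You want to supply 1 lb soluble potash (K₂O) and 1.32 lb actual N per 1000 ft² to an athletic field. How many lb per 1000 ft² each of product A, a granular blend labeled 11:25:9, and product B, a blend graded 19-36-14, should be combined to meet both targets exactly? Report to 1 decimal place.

3.1 lb product A, 5.2 lb product B

Per-1000 ft² balance (a = product A, b = product B):
K₂O: 0.09·a + 0.14·b = 1
N: 0.11·a + 0.19·b = 1.32
From row1: a = (1 − 0.14·b) / 0.09.
Into row2: 0.11·(1 − 0.14·b)/0.09 + 0.19·b = 1.32 → b = 5.17647, a = 3.05882.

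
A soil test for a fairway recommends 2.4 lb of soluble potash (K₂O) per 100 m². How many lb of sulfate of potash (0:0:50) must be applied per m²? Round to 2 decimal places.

Product per 100 m² = 2.4 / 50% = 4.8 lb.
Convert to per m²: 4.8 × 0.01 = 0.048 lb.

0.05 lb of product per sq m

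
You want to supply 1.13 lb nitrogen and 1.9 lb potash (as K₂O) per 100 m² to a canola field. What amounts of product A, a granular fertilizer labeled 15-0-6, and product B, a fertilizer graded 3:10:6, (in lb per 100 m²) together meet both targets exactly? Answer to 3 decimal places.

1.500 lb product A, 30.167 lb product B

Per-100 m² balance (a = product A, b = product B):
N: 0.15·a + 0.03·b = 1.13
K₂O: 0.06·a + 0.06·b = 1.9
Solving simultaneously: a = 1.5, b = 30.1667.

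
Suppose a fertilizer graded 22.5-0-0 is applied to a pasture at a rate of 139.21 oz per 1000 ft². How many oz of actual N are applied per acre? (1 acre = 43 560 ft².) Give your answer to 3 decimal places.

1364.397 oz N per acre

nitrogen per 1000 ft² = 139.21 × 22.5% = 31.3223 oz.
Convert to per acre: 31.3223 × 43.56 = 1364.3972 oz.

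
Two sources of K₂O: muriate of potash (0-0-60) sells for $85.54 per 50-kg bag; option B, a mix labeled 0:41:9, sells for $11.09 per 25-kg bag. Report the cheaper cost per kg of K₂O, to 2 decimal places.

$2.85 per kg K₂O (muriate of potash)

muriate of potash: K₂O per bag = 50 × 60% = 30 kg; cost = 85.54 / 30 = $2.8513/kg K₂O.
option B: K₂O per bag = 25 × 9% = 2.25 kg; cost = 11.09 / 2.25 = $4.9289/kg K₂O.
muriate of potash is cheaper.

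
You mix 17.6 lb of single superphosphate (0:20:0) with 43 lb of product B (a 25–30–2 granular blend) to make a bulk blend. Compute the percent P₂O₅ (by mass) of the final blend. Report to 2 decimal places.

27.10% P₂O₅

Total mass = 17.6 + 43 = 60.6 lb.
P₂O₅ mass = 20%×17.6 + 30%×43 = 16.42 lb.
% P₂O₅ = 16.42 / 60.6 = 27.0957%.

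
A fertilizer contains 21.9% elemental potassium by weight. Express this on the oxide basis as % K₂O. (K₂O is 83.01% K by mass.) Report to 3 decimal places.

26.382% K₂O

%K₂O = 21.9 / 0.8301 = 26.3824%.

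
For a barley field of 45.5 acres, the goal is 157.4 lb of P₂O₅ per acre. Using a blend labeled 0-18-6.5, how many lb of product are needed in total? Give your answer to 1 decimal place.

Product per acre = 157.4 / 18% = 874.444 lb.
Total product = 874.444 × 45.5 = 39787.22 lb.

39787.2 lb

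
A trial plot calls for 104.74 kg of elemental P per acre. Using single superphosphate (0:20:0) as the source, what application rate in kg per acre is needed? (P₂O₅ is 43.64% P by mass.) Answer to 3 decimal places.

As P₂O₅: 104.74 / 0.4364 = 240.009 kg per acre.
Product per acre = 240.009 / 20% = 1200.0458 kg.

1200.046 kg of product per acre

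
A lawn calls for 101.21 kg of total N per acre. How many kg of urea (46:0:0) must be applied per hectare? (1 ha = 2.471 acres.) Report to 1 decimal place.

Product per acre = 101.21 / 46% = 220.022 kg.
Convert to per hectare: 220.022 × 2.471 = 543.674 kg.

543.7 kg of product per hectare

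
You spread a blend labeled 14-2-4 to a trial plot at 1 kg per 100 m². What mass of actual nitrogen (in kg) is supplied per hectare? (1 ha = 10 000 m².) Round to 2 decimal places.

nitrogen per 100 m² = 1 × 14% = 0.14 kg.
Convert to per hectare: 0.14 × 100 = 14 kg.

14.00 kg N per hectare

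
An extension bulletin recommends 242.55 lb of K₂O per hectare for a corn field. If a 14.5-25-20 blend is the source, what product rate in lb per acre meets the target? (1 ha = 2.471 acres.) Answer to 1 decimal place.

490.8 lb of product per acre

Product per hectare = 242.55 / 20% = 1212.75 lb.
Convert to per acre: 1212.75 × 0.404694 = 490.793 lb.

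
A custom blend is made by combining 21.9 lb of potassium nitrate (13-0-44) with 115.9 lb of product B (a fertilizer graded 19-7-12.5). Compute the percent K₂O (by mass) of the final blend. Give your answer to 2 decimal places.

Total mass = 21.9 + 115.9 = 137.8 lb.
K₂O mass = 44%×21.9 + 12.5%×115.9 = 24.1235 lb.
% K₂O = 24.1235 / 137.8 = 17.5062%.

17.51% K₂O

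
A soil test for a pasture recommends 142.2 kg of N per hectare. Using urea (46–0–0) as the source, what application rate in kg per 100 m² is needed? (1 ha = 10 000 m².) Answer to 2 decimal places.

Product per hectare = 142.2 / 46% = 309.13 kg.
Convert to per 100 m²: 309.13 × 0.01 = 3.0913 kg.

3.09 kg of product per hundred sq m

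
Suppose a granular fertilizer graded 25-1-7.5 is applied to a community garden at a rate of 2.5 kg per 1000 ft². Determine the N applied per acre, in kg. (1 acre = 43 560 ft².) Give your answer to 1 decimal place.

nitrogen per 1000 ft² = 2.5 × 25% = 0.625 kg.
Convert to per acre: 0.625 × 43.56 = 27.225 kg.

27.2 kg N per acre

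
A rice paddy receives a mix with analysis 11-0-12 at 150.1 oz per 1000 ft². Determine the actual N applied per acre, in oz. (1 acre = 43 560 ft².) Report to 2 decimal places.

719.22 oz N per acre

nitrogen per 1000 ft² = 150.1 × 11% = 16.511 oz.
Convert to per acre: 16.511 × 43.56 = 719.219 oz.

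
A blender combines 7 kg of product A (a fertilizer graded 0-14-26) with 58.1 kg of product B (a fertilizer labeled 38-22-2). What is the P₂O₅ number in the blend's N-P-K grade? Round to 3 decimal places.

21.140% P₂O₅

Total mass = 7 + 58.1 = 65.1 kg.
P₂O₅ mass = 14%×7 + 22%×58.1 = 13.762 kg.
% P₂O₅ = 13.762 / 65.1 = 21.1398%.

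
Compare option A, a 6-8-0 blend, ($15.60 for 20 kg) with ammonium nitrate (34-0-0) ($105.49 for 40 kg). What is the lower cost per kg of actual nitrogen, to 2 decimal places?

$7.76 per kg N (ammonium nitrate)

option A: N per bag = 20 × 6% = 1.2 kg; cost = 15.60 / 1.2 = $13.0000/kg N.
ammonium nitrate: N per bag = 40 × 34% = 13.6 kg; cost = 105.49 / 13.6 = $7.7566/kg N.
ammonium nitrate is cheaper.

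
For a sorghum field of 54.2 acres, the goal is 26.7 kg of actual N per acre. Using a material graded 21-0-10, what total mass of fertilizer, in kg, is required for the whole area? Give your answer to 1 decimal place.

Product per acre = 26.7 / 21% = 127.143 kg.
Total product = 127.143 × 54.2 = 6891.14 kg.

6891.1 kg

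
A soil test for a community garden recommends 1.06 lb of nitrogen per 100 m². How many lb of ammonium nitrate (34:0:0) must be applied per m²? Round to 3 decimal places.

Product per 100 m² = 1.06 / 34% = 3.11765 lb.
Convert to per m²: 3.11765 × 0.01 = 0.0311765 lb.

0.031 lb of product per sq m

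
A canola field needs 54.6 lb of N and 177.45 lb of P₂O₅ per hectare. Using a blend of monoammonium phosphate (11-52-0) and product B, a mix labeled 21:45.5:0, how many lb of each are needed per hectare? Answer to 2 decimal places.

210.00 lb monoammonium phosphate, 150.00 lb product B

Per-hectare balance (a = monoammonium phosphate, b = product B):
N: 0.11·a + 0.21·b = 54.6
P₂O₅: 0.52·a + 0.455·b = 177.45
Eliminate b: (row1) − 0.21/0.455·(row2) → -0.13·a = -27.3, so a = 210.
Then b = (177.45 − 0.52·210) / 0.455 = 150.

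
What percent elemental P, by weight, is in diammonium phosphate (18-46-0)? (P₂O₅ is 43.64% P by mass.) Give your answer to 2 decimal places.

%P = 46 × 0.4364 = 20.0744%.

20.07% P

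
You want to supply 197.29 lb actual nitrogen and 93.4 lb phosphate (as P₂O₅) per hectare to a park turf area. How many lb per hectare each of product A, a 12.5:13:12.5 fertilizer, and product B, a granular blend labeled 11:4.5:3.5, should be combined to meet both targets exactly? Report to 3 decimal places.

Let a = lb of product A, b = lb of product B (per hectare).
N: 0.125·a + 0.11·b = 197.29
P₂O₅: 0.13·a + 0.045·b = 93.4
From row1: a = (197.29 − 0.11·b) / 0.125.
Into row2: 0.13·(197.29 − 0.11·b)/0.125 + 0.045·b = 93.4 → b = 1610.6859, a = 160.9164.

160.916 lb product A, 1610.686 lb product B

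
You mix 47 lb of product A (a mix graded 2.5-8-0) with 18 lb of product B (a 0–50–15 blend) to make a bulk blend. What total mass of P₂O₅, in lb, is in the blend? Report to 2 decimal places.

P₂O₅ mass = 8%×47 + 50%×18 = 12.76 lb.

12.76 lb P₂O₅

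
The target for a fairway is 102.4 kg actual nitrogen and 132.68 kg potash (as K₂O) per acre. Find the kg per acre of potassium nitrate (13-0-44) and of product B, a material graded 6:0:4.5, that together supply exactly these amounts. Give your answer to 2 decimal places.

163.15 kg potassium nitrate, 1353.17 kg product B

With a, b = kg per acre of potassium nitrate and product B:
N: 0.13·a + 0.06·b = 102.4
K₂O: 0.44·a + 0.045·b = 132.68
Eliminate b: (row1) − 0.06/0.045·(row2) → -0.456667·a = -74.5067, so a = 163.153.
Then b = (132.68 − 0.44·163.153) / 0.045 = 1353.168.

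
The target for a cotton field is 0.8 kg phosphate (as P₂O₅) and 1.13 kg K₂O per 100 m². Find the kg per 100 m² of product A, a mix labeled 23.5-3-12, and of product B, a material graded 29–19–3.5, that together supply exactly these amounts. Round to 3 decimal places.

With a, b = kg per 100 m² of product A and product B:
P₂O₅: 0.03·a + 0.19·b = 0.8
K₂O: 0.12·a + 0.035·b = 1.13
Solving simultaneously: a = 8.58391, b = 2.85517.

8.584 kg product A, 2.855 kg product B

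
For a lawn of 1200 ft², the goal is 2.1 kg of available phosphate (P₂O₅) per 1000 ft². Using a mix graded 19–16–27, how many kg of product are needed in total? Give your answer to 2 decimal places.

Product per 1000 ft² = 2.1 / 16% = 13.125 kg.
Total product = 13.125 × 1200 / 1000 = 15.75 kg.

15.75 kg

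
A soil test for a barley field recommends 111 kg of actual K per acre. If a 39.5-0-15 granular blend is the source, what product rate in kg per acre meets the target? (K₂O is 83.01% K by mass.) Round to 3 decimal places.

891.459 kg of product per acre

As K₂O: 111 / 0.8301 = 133.719 kg per acre.
Product per acre = 133.719 / 15% = 891.4589 kg.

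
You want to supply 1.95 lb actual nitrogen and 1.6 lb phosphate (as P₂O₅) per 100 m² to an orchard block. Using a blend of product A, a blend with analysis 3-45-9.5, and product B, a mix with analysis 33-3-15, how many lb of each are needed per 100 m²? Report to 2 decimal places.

Per-100 m² balance (a = product A, b = product B):
N: 0.03·a + 0.33·b = 1.95
P₂O₅: 0.45·a + 0.03·b = 1.6
From row1: a = (1.95 − 0.33·b) / 0.03.
Into row2: 0.45·(1.95 − 0.33·b)/0.03 + 0.03·b = 1.6 → b = 5.61992, a = 3.18089.

3.18 lb product A, 5.62 lb product B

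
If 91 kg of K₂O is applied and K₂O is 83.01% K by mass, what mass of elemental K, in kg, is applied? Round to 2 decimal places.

K = 91 × 0.8301 = 75.5391 kg.

75.54 kg K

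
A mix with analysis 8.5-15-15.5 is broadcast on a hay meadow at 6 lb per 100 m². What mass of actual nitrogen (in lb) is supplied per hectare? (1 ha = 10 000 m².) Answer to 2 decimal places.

51.00 lb N per hectare

nitrogen per 100 m² = 6 × 8.5% = 0.51 lb.
Convert to per hectare: 0.51 × 100 = 51 lb.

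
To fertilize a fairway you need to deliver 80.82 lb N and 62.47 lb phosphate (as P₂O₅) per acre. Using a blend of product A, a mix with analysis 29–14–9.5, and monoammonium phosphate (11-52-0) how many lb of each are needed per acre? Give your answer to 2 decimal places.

259.64 lb product A, 50.23 lb monoammonium phosphate

Let a = lb of product A, b = lb of monoammonium phosphate (per acre).
N: 0.29·a + 0.11·b = 80.82
P₂O₅: 0.14·a + 0.52·b = 62.47
Solving simultaneously: a = 259.636, b = 50.2326.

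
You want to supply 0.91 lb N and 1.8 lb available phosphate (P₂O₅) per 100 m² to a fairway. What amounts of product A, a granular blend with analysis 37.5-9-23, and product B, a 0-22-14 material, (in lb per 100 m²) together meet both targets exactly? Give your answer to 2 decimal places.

Per-100 m² balance (a = product A, b = product B):
N: 0.375·a + 0·b = 0.91
P₂O₅: 0.09·a + 0.22·b = 1.8
Solving simultaneously: a = 2.42667, b = 7.18909.

2.43 lb product A, 7.19 lb product B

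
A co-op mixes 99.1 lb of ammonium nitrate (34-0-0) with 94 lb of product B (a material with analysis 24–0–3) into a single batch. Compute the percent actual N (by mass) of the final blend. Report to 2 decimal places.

29.13% N

Total mass = 99.1 + 94 = 193.1 lb.
N mass = 34%×99.1 + 24%×94 = 56.254 lb.
% N = 56.254 / 193.1 = 29.1321%.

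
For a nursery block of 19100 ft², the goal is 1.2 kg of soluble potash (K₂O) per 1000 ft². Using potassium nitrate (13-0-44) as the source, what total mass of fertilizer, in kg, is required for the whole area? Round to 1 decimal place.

52.1 kg

Product per 1000 ft² = 1.2 / 44% = 2.72727 kg.
Total product = 2.72727 × 19100 / 1000 = 52.0909 kg.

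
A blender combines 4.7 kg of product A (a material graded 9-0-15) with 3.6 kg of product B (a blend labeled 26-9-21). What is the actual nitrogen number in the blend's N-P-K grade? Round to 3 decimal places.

Total mass = 4.7 + 3.6 = 8.3 kg.
N mass = 9%×4.7 + 26%×3.6 = 1.359 kg.
% N = 1.359 / 8.3 = 16.37349%.

16.373% N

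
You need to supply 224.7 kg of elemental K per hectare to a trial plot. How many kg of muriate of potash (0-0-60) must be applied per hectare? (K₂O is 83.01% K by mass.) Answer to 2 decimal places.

As K₂O: 224.7 / 0.8301 = 270.69 kg per hectare.
Product per hectare = 270.69 / 60% = 451.1505 kg.

451.15 kg of product per hectare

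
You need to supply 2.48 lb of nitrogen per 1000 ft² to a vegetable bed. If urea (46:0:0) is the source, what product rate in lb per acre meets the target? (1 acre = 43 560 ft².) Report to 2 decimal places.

Product per 1000 ft² = 2.48 / 46% = 5.3913 lb.
Convert to per acre: 5.3913 × 43.56 = 234.845 lb.

234.85 lb of product per acre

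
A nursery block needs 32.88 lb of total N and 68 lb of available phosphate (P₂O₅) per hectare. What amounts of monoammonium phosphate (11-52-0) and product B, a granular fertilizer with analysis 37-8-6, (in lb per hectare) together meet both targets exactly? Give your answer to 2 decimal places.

122.71 lb monoammonium phosphate, 52.38 lb product B

Per-hectare balance (a = monoammonium phosphate, b = product B):
N: 0.11·a + 0.37·b = 32.88
P₂O₅: 0.52·a + 0.08·b = 68
Eliminate a: (row1) − 0.11/0.52·(row2) → 0.353077·b = 18.4954, so b = 52.3834.
Back-substitute: a = (32.88 − 0.37·52.3834) / 0.11 = 122.7102.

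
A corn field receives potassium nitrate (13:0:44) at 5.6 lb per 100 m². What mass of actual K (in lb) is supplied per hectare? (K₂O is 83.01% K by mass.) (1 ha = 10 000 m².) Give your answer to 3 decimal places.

K₂O per 100 m² = 5.6 × 44% = 2.464 lb.
Elemental K = 2.464 × 0.8301 = 2.04537 lb per 100 m².
Convert to per hectare: 2.04537 × 100 = 204.5366 lb.

204.537 lb K per hectare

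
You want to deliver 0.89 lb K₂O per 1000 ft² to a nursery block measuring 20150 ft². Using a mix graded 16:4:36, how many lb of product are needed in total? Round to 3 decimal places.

49.815 lb

Product per 1000 ft² = 0.89 / 36% = 2.47222 lb.
Total product = 2.47222 × 20150 / 1000 = 49.8153 lb.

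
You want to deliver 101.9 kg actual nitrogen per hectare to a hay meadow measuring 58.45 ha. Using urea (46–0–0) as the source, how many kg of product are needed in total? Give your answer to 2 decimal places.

Product per hectare = 101.9 / 46% = 221.522 kg.
Total product = 221.522 × 58.45 = 12947.946 kg.

12947.95 kg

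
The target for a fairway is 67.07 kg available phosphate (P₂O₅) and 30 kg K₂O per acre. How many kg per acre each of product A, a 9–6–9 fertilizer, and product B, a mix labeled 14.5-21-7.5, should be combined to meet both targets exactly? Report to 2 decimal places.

88.18 kg product A, 294.19 kg product B

With a, b = kg per acre of product A and product B:
P₂O₅: 0.06·a + 0.21·b = 67.07
K₂O: 0.09·a + 0.075·b = 30
Eliminate a: (row1) − 0.06/0.09·(row2) → 0.16·b = 47.07, so b = 294.187.
Back-substitute: a = (67.07 − 0.21·294.187) / 0.06 = 88.1771.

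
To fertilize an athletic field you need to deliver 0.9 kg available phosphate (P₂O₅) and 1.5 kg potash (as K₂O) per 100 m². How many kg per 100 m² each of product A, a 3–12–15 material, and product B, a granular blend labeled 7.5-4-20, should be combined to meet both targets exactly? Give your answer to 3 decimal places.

Let a = kg of product A, b = kg of product B (per 100 m²).
P₂O₅: 0.12·a + 0.04·b = 0.9
K₂O: 0.15·a + 0.2·b = 1.5
Eliminate b: (row1) − 0.04/0.2·(row2) → 0.09·a = 0.6, so a = 6.66667.
Then b = (1.5 − 0.15·6.66667) / 0.2 = 2.5.

6.667 kg product A, 2.500 kg product B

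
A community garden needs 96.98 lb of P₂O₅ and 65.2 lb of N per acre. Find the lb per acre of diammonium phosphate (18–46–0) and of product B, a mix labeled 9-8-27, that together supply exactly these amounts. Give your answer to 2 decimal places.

Per-acre balance (a = diammonium phosphate, b = product B):
P₂O₅: 0.46·a + 0.08·b = 96.98
N: 0.18·a + 0.09·b = 65.2
Eliminate a: (row1) − 0.46/0.18·(row2) → -0.15·b = -69.6422, so b = 464.281.
Back-substitute: a = (96.98 − 0.08·464.281) / 0.46 = 130.081.

130.08 lb diammonium phosphate, 464.28 lb product B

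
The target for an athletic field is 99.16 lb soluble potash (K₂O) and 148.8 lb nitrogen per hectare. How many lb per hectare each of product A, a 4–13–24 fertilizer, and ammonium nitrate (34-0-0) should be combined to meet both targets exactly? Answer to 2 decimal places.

413.17 lb product A, 389.04 lb ammonium nitrate

Per-hectare balance (a = product A, b = ammonium nitrate):
K₂O: 0.24·a + 0·b = 99.16
N: 0.04·a + 0.34·b = 148.8
Solving simultaneously: a = 413.167, b = 389.039.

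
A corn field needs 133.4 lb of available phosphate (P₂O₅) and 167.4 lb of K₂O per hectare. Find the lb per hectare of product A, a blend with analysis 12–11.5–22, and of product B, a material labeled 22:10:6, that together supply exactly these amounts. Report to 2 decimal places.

Per-hectare balance (a = product A, b = product B):
P₂O₅: 0.115·a + 0.1·b = 133.4
K₂O: 0.22·a + 0.06·b = 167.4
From row1: a = (133.4 − 0.1·b) / 0.115.
Into row2: 0.22·(133.4 − 0.1·b)/0.115 + 0.06·b = 167.4 → b = 668.675, a = 578.543.

578.54 lb product A, 668.68 lb product B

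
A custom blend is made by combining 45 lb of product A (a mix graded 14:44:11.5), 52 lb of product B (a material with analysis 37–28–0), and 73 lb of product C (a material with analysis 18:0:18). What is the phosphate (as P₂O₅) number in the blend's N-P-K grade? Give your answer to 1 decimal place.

Total mass = 45 + 52 + 73 = 170 lb.
P₂O₅ mass = 44%×45 + 28%×52 + 0%×73 = 34.36 lb.
% P₂O₅ = 34.36 / 170 = 20.2118%.

20.2% P₂O₅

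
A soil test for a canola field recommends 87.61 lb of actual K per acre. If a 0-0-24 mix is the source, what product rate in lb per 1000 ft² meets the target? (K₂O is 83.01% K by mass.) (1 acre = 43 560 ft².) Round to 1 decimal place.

As K₂O: 87.61 / 0.8301 = 105.542 lb per acre.
Product per acre = 105.542 / 24% = 439.756 lb.
Convert to per 1000 ft²: 439.756 × 0.0229568 = 10.0954 lb.

10.1 lb of product per thousand sq ft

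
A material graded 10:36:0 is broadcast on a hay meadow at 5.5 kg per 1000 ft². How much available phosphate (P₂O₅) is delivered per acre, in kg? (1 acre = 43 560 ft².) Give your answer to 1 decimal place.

86.2 kg P₂O₅ per acre

P₂O₅ per 1000 ft² = 5.5 × 36% = 1.98 kg.
Convert to per acre: 1.98 × 43.56 = 86.2488 kg.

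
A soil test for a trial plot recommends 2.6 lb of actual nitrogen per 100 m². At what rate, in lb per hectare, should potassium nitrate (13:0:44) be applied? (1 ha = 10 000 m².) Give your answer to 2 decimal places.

Product per 100 m² = 2.6 / 13% = 20 lb.
Convert to per hectare: 20 × 100 = 2000 lb.

2000.00 lb of product per hectare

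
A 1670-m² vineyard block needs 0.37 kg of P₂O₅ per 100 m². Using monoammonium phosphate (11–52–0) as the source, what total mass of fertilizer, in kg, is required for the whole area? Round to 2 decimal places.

11.88 kg

Product per 100 m² = 0.37 / 52% = 0.711538 kg.
Total product = 0.711538 × 1670 / 100 = 11.8827 kg.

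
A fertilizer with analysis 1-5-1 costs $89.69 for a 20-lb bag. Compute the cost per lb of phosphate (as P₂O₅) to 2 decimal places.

$89.69 per lb P₂O₅

P₂O₅ in bag = 20 × 5% = 1 lb.
Cost per lb P₂O₅ = $89.69 / 1 = $89.6900.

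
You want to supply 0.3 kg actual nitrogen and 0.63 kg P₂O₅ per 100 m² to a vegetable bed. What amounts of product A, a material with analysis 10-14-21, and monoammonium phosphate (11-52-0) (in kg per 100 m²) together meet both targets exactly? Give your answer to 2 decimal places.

Let a = kg of product A, b = kg of monoammonium phosphate (per 100 m²).
N: 0.1·a + 0.11·b = 0.3
P₂O₅: 0.14·a + 0.52·b = 0.63
From row1: a = (0.3 − 0.11·b) / 0.1.
Into row2: 0.14·(0.3 − 0.11·b)/0.1 + 0.52·b = 0.63 → b = 0.57377, a = 2.36885.

2.37 kg product A, 0.57 kg monoammonium phosphate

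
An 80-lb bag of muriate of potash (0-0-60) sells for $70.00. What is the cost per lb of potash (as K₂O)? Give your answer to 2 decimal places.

K₂O in bag = 80 × 60% = 48 lb.
Cost per lb K₂O = $70.00 / 48 = $1.4583.

$1.46 per lb K₂O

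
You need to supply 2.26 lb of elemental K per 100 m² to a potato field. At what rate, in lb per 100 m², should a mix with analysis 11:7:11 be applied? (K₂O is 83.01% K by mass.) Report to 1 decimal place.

24.8 lb of product per hundred sq m

As K₂O: 2.26 / 0.8301 = 2.72256 lb per 100 m².
Product per 100 m² = 2.72256 / 11% = 24.7506 lb.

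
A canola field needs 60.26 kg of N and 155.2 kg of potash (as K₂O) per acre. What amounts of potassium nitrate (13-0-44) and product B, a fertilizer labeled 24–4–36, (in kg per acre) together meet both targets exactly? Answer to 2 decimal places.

Per-acre balance (a = potassium nitrate, b = product B):
N: 0.13·a + 0.24·b = 60.26
K₂O: 0.44·a + 0.36·b = 155.2
Eliminate a: (row1) − 0.13/0.44·(row2) → 0.133636·b = 14.4055, so b = 107.796.
Back-substitute: a = (60.26 − 0.24·107.796) / 0.13 = 264.531.

264.53 kg potassium nitrate, 107.80 kg product B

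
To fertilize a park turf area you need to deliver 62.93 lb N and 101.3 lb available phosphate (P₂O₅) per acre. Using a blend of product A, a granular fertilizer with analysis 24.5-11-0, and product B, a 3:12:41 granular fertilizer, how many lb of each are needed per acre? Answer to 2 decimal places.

Per-acre balance (a = product A, b = product B):
N: 0.245·a + 0.03·b = 62.93
P₂O₅: 0.11·a + 0.12·b = 101.3
Eliminate a: (row1) − 0.245/0.11·(row2) → -0.237273·b = -162.693, so b = 685.678.
Back-substitute: a = (62.93 − 0.03·685.678) / 0.245 = 172.897.

172.90 lb product A, 685.68 lb product B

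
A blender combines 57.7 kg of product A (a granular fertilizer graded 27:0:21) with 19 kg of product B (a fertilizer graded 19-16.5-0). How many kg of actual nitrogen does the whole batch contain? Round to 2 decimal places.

N mass = 27%×57.7 + 19%×19 = 19.189 kg.

19.19 kg N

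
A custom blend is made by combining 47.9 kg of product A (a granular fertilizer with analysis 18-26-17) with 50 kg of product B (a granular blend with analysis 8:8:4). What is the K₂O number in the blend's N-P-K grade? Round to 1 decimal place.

10.4% K₂O

Total mass = 47.9 + 50 = 97.9 kg.
K₂O mass = 17%×47.9 + 4%×50 = 10.143 kg.
% K₂O = 10.143 / 97.9 = 10.3606%.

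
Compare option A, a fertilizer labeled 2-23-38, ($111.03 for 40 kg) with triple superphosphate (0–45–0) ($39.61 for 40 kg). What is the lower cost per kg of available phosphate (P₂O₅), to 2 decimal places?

$2.20 per kg P₂O₅ (triple superphosphate)

option A: P₂O₅ per bag = 40 × 23% = 9.2 kg; cost = 111.03 / 9.2 = $12.0685/kg P₂O₅.
triple superphosphate: P₂O₅ per bag = 40 × 45% = 18 kg; cost = 39.61 / 18 = $2.2006/kg P₂O₅.
triple superphosphate is cheaper.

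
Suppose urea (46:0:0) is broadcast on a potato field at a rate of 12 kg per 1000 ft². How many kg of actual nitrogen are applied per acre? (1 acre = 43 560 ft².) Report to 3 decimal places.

nitrogen per 1000 ft² = 12 × 46% = 5.52 kg.
Convert to per acre: 5.52 × 43.56 = 240.4512 kg.

240.451 kg N per acre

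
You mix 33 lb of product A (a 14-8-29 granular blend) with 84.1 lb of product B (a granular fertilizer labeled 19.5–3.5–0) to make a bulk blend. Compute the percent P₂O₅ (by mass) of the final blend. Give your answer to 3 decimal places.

Total mass = 33 + 84.1 = 117.1 lb.
P₂O₅ mass = 8%×33 + 3.5%×84.1 = 5.5835 lb.
% P₂O₅ = 5.5835 / 117.1 = 4.76815%.

4.768% P₂O₅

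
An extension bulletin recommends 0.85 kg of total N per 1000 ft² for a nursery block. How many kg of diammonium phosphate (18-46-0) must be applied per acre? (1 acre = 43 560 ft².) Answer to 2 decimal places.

205.70 kg of product per acre

Product per 1000 ft² = 0.85 / 18% = 4.72222 kg.
Convert to per acre: 4.72222 × 43.56 = 205.7 kg.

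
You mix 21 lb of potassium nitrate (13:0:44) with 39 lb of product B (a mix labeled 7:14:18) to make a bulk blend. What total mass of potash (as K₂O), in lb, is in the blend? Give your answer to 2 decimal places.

K₂O mass = 44%×21 + 18%×39 = 16.26 lb.

16.26 lb K₂O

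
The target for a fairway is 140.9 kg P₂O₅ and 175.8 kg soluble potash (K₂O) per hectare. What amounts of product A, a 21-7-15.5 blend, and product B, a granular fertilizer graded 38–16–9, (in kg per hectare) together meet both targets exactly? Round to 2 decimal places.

With a, b = kg per hectare of product A and product B:
P₂O₅: 0.07·a + 0.16·b = 140.9
K₂O: 0.155·a + 0.09·b = 175.8
Solving simultaneously: a = 834.973, b = 515.324.

834.97 kg product A, 515.32 kg product B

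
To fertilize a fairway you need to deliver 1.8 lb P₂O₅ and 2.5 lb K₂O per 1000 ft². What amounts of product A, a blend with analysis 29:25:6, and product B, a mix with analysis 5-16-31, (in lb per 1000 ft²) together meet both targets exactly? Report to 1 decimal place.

2.3 lb product A, 7.6 lb product B

Per-1000 ft² balance (a = product A, b = product B):
P₂O₅: 0.25·a + 0.16·b = 1.8
K₂O: 0.06·a + 0.31·b = 2.5
Solving simultaneously: a = 2.32695, b = 7.61414.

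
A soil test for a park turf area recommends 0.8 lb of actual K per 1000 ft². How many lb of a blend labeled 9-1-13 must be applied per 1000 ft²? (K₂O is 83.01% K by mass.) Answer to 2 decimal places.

As K₂O: 0.8 / 0.8301 = 0.963739 lb per 1000 ft².
Product per 1000 ft² = 0.963739 / 13% = 7.41338 lb.

7.41 lb of product per thousand sq ft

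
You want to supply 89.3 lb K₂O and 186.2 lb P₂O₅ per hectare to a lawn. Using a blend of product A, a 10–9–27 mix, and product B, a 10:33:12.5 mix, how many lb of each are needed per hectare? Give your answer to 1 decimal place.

Per-hectare balance (a = product A, b = product B):
K₂O: 0.27·a + 0.125·b = 89.3
P₂O₅: 0.09·a + 0.33·b = 186.2
From row1: a = (89.3 − 0.125·b) / 0.27.
Into row2: 0.09·(89.3 − 0.125·b)/0.27 + 0.33·b = 186.2 → b = 542.543, a = 79.5633.

79.6 lb product A, 542.5 lb product B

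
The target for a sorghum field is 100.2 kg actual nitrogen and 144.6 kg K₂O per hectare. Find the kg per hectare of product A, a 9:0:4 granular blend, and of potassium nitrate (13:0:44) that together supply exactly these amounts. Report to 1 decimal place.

735.2 kg product A, 261.8 kg potassium nitrate

With a, b = kg per hectare of product A and potassium nitrate:
N: 0.09·a + 0.13·b = 100.2
K₂O: 0.04·a + 0.44·b = 144.6
Solving simultaneously: a = 735.174, b = 261.802.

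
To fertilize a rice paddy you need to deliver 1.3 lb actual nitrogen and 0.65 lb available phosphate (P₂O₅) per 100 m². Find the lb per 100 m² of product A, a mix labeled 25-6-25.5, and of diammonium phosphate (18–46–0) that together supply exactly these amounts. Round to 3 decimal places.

Per-100 m² balance (a = product A, b = diammonium phosphate):
N: 0.25·a + 0.18·b = 1.3
P₂O₅: 0.06·a + 0.46·b = 0.65
Eliminate b: (row1) − 0.18/0.46·(row2) → 0.226522·a = 1.04565, so a = 4.61612.
Then b = (0.65 − 0.06·4.61612) / 0.46 = 0.81094.

4.616 lb product A, 0.811 lb diammonium phosphate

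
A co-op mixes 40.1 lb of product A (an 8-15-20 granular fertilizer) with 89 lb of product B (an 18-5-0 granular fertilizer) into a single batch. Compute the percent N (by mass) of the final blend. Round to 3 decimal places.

Total mass = 40.1 + 89 = 129.1 lb.
N mass = 8%×40.1 + 18%×89 = 19.228 lb.
% N = 19.228 / 129.1 = 14.8939%.

14.894% N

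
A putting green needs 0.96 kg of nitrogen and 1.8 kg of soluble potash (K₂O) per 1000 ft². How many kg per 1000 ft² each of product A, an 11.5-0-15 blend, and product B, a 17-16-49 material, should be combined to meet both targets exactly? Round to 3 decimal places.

Let a = kg of product A, b = kg of product B (per 1000 ft²).
N: 0.115·a + 0.17·b = 0.96
K₂O: 0.15·a + 0.49·b = 1.8
Solving simultaneously: a = 5.32901, b = 2.04214.

5.329 kg product A, 2.042 kg product B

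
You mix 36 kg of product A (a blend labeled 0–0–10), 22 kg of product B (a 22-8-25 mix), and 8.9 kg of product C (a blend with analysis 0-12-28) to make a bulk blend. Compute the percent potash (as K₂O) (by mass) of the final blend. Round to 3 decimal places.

Total mass = 36 + 22 + 8.9 = 66.9 kg.
K₂O mass = 10%×36 + 25%×22 + 28%×8.9 = 11.592 kg.
% K₂O = 11.592 / 66.9 = 17.3274%.

17.327% K₂O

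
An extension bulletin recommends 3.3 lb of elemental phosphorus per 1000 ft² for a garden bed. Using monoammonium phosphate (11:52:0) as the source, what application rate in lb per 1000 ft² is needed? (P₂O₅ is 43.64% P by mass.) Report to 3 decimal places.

14.542 lb of product per thousand sq ft

As P₂O₅: 3.3 / 0.4364 = 7.56187 lb per 1000 ft².
Product per 1000 ft² = 7.56187 / 52% = 14.5421 lb.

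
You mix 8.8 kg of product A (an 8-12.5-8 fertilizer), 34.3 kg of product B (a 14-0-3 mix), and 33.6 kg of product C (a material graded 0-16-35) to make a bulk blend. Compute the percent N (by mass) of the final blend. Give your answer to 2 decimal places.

7.18% N

Total mass = 8.8 + 34.3 + 33.6 = 76.7 kg.
N mass = 8%×8.8 + 14%×34.3 + 0%×33.6 = 5.506 kg.
% N = 5.506 / 76.7 = 7.17862%.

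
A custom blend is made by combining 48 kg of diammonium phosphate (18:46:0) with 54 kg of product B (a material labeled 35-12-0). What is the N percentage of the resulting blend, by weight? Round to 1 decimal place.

Total mass = 48 + 54 = 102 kg.
N mass = 18%×48 + 35%×54 = 27.54 kg.
% N = 27.54 / 102 = 27%.

27.0% N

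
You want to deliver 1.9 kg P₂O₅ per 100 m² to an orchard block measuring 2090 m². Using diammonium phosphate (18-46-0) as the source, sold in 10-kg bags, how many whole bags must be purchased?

9 bags

Product per 100 m² = 1.9 / 46% = 4.13043 kg.
Total product = 4.13043 × 2090 / 100 = 86.3261 kg.
Bags = ⌈86.3261 / 10⌉ = 9.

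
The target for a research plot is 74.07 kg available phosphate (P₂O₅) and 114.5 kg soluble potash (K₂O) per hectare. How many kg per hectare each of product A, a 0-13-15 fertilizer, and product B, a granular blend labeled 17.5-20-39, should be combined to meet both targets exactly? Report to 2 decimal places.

Per-hectare balance (a = product A, b = product B):
P₂O₅: 0.13·a + 0.2·b = 74.07
K₂O: 0.15·a + 0.39·b = 114.5
Eliminate b: (row1) − 0.2/0.39·(row2) → 0.0530769·a = 15.3521, so a = 289.242.
Then b = (114.5 − 0.15·289.242) / 0.39 = 182.343.

289.24 kg product A, 182.34 kg product B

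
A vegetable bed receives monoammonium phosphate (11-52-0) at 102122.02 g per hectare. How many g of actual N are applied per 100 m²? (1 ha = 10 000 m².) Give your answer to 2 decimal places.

112.33 g N per hundred sq m

nitrogen per hectare = 102122.02 × 11% = 11233.4 g.
Convert to per 100 m²: 11233.4 × 0.01 = 112.334 g.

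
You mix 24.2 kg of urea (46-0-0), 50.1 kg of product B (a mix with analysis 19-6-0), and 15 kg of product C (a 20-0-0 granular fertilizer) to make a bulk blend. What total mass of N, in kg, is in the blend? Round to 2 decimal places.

23.65 kg N

N mass = 46%×24.2 + 19%×50.1 + 20%×15 = 23.651 kg.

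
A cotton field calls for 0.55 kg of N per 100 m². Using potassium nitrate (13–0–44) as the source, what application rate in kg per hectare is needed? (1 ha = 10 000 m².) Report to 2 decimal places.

423.08 kg of product per hectare

Product per 100 m² = 0.55 / 13% = 4.23077 kg.
Convert to per hectare: 4.23077 × 100 = 423.077 kg.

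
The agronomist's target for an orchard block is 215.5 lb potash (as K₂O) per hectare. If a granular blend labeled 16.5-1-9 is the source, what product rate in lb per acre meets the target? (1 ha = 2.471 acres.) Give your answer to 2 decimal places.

969.02 lb of product per acre

Product per hectare = 215.5 / 9% = 2394.44 lb.
Convert to per acre: 2394.44 × 0.404694 = 969.018 lb.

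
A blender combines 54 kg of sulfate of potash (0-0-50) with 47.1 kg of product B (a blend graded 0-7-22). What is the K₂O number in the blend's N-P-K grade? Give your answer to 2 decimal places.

36.96% K₂O

Total mass = 54 + 47.1 = 101.1 kg.
K₂O mass = 50%×54 + 22%×47.1 = 37.362 kg.
% K₂O = 37.362 / 101.1 = 36.9555%.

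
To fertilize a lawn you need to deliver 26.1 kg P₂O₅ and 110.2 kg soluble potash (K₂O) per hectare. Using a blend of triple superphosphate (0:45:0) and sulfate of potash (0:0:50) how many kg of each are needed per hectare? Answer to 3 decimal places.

With a, b = kg per hectare of triple superphosphate and sulfate of potash:
P₂O₅: 0.45·a + 0·b = 26.1
K₂O: 0·a + 0.5·b = 110.2
Solving simultaneously: a = 58, b = 220.4.

58.000 kg triple superphosphate, 220.400 kg sulfate of potash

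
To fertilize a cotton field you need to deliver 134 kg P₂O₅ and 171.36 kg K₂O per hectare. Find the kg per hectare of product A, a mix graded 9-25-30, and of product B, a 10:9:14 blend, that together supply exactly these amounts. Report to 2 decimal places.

417.20 kg product A, 330.00 kg product B

Let a = kg of product A, b = kg of product B (per hectare).
P₂O₅: 0.25·a + 0.09·b = 134
K₂O: 0.3·a + 0.14·b = 171.36
From row1: a = (134 − 0.09·b) / 0.25.
Into row2: 0.3·(134 − 0.09·b)/0.25 + 0.14·b = 171.36 → b = 330, a = 417.2.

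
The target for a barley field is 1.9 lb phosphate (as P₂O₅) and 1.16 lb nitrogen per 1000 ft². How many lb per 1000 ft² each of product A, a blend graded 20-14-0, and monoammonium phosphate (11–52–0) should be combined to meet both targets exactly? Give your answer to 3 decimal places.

4.449 lb product A, 2.456 lb monoammonium phosphate

Let a = lb of product A, b = lb of monoammonium phosphate (per 1000 ft²).
P₂O₅: 0.14·a + 0.52·b = 1.9
N: 0.2·a + 0.11·b = 1.16
Eliminate b: (row1) − 0.52/0.11·(row2) → -0.805455·a = -3.58364, so a = 4.44921.
Then b = (1.16 − 0.2·4.44921) / 0.11 = 2.45598.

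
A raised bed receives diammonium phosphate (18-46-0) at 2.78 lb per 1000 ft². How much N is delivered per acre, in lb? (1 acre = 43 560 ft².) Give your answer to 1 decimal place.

nitrogen per 1000 ft² = 2.78 × 18% = 0.5004 lb.
Convert to per acre: 0.5004 × 43.56 = 21.7974 lb.

21.8 lb N per acre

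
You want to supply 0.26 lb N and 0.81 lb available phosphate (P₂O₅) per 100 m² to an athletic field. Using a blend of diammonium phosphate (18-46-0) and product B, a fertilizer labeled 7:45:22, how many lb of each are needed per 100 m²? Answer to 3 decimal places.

1.236 lb diammonium phosphate, 0.537 lb product B

Per-100 m² balance (a = diammonium phosphate, b = product B):
N: 0.18·a + 0.07·b = 0.26
P₂O₅: 0.46·a + 0.45·b = 0.81
Eliminate b: (row1) − 0.07/0.45·(row2) → 0.108444·a = 0.134, so a = 1.23566.
Then b = (0.81 − 0.46·1.23566) / 0.45 = 0.536885.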